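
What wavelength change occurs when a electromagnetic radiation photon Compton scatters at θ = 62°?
1.2872 pm

Using the Compton scattering formula:
Δλ = λ_C(1 - cos θ)

where λ_C = h/(m_e·c) ≈ 2.4263 pm is the Compton wavelength of an electron.

For θ = 62°:
cos(62°) = 0.4695
1 - cos(62°) = 0.5305

Δλ = 2.4263 × 0.5305
Δλ = 1.2872 pm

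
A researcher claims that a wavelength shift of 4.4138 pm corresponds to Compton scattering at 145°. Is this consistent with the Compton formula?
Yes, consistent

Calculate the expected shift for θ = 145°:

Δλ_expected = λ_C(1 - cos(145°))
Δλ_expected = 2.4263 × (1 - cos(145°))
Δλ_expected = 2.4263 × 1.8192
Δλ_expected = 4.4138 pm

Given shift: 4.4138 pm
Expected shift: 4.4138 pm
Difference: 0.0000 pm

The values match. This is consistent with Compton scattering at the stated angle.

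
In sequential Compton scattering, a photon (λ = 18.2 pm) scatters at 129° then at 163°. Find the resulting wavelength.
26.8998 pm

Apply Compton shift twice:

First scattering at θ₁ = 129°:
Δλ₁ = λ_C(1 - cos(129°))
Δλ₁ = 2.4263 × 1.6293
Δλ₁ = 3.9532 pm

After first scattering:
λ₁ = 18.2 + 3.9532 = 22.1532 pm

Second scattering at θ₂ = 163°:
Δλ₂ = λ_C(1 - cos(163°))
Δλ₂ = 2.4263 × 1.9563
Δλ₂ = 4.7466 pm

Final wavelength:
λ₂ = 22.1532 + 4.7466 = 26.8998 pm

Total shift: Δλ_total = 3.9532 + 4.7466 = 8.6998 pm

(Intermediate values are shown rounded; full precision is carried through to the final answer.)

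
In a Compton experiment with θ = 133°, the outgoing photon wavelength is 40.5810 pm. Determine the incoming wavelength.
36.5000 pm

From λ' = λ + Δλ, we have λ = λ' - Δλ

First calculate the Compton shift:
Δλ = λ_C(1 - cos θ)
Δλ = 2.4263 × (1 - cos(133°))
Δλ = 2.4263 × 1.6820
Δλ = 4.0810 pm

Initial wavelength:
λ = λ' - Δλ
λ = 40.5810 - 4.0810
λ = 36.5000 pm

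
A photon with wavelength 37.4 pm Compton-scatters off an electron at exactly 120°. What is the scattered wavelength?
41.0395 pm

Using the Compton formula: λ' = λ + λ_C(1 − cos θ)

For θ = 120°, cos θ = -1/2 (exact) = -0.5000, so:
1 − cos 120° = 1 − (-1/2) = 1.5000

Δλ = λ_C × 1.5000 = 2.4263 × 1.5000 = 3.6395 pm

λ' = 37.4 + 3.6395 = 41.0395 pm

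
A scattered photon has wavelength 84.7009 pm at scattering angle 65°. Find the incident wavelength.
83.3000 pm

From λ' = λ + Δλ, we have λ = λ' - Δλ

First calculate the Compton shift:
Δλ = λ_C(1 - cos θ)
Δλ = 2.4263 × (1 - cos(65°))
Δλ = 2.4263 × 0.5774
Δλ = 1.4009 pm

Initial wavelength:
λ = λ' - Δλ
λ = 84.7009 - 1.4009
λ = 83.3000 pm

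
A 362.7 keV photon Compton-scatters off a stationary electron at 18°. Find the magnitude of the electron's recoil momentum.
5.9973e-23 kg·m/s

The electron is initially at rest, so by conservation of momentum:
p⃗_e = p⃗₀ − p⃗'  (incident photon momentum minus scattered photon momentum)

Photon momentum magnitudes (p = h/λ = E/c):
λ₀ = hc/E₀ = 3.4184 pm → p₀ = h/λ₀ = 1.9384e-22 kg·m/s
Δλ = λ_C(1 − cos 18°) = 0.1188 pm
λ' = 3.5371 pm → p' = h/λ' = 1.8733e-22 kg·m/s

The scattered photon makes angle θ = 18° with the incident direction, so by the law of cosines:
|p⃗_e|² = p₀² + p'² − 2p₀p'cos θ
|p⃗_e|² = (1.9384e-22)² + (1.8733e-22)² − 2·1.9384e-22·1.8733e-22·cos(18°)
|p⃗_e| = 5.9973e-23 kg·m/s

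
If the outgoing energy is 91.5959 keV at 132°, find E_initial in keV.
130.7000 keV

Convert final energy to wavelength (hc ≈ 1239.842 keV·pm):
λ' = hc/E' = 1239.842 / 91.5959 = 13.5360 pm

Calculate the Compton shift:
Δλ = λ_C(1 - cos(132°))
Δλ = 2.4263 × (1 - cos(132°))
Δλ = 4.0498 pm

Initial wavelength:
λ = λ' - Δλ = 13.5360 - 4.0498 = 9.4862 pm

Initial energy:
E = hc/λ = 1239.842 / 9.4862 = 130.7000 keV

(Intermediate values are shown rounded; full precision is carried through to the final answer.)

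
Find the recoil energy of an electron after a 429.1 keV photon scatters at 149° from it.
261.4510 keV

By energy conservation: K_e = E_initial - E_final

First find the scattered photon energy:
Initial wavelength: λ = hc/E = 2.8894 pm
Compton shift: Δλ = λ_C(1 - cos(149°)) = 4.5061 pm
Final wavelength: λ' = 2.8894 + 4.5061 = 7.3955 pm
Final photon energy: E' = hc/λ' = 167.6490 keV

Electron kinetic energy:
K_e = E - E' = 429.1000 - 167.6490 = 261.4510 keV

(Intermediate values are shown rounded; full precision is carried through to the final answer.)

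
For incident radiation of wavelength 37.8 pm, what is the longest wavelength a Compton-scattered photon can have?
42.6526 pm (at θ = 180°)

The Compton shift is Δλ = λ_C(1 − cos θ).

Since cos θ ranges from −1 to 1, the factor (1 − cos θ) ranges from 0 to 2; the maximum shift occurs at θ = 180° (backscattering):
Δλ_max = 2λ_C = 2 × 2.4263 pm = 4.8526 pm

Maximum scattered wavelength:
λ'_max = λ₀ + Δλ_max = 37.8 + 4.8526 = 42.6526 pm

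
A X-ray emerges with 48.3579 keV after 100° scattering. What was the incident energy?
54.3999 keV

Convert final energy to wavelength (hc ≈ 1239.842 keV·pm):
λ' = hc/E' = 1239.842 / 48.3579 = 25.6389 pm

Calculate the Compton shift:
Δλ = λ_C(1 - cos(100°))
Δλ = 2.4263 × (1 - cos(100°))
Δλ = 2.8476 pm

Initial wavelength:
λ = λ' - Δλ = 25.6389 - 2.8476 = 22.7912 pm

Initial energy:
E = hc/λ = 1239.842 / 22.7912 = 54.3999 keV

(Intermediate values are shown rounded; full precision is carried through to the final answer.)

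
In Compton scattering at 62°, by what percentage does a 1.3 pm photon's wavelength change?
99.0174%

Calculate the Compton shift:
Δλ = λ_C(1 - cos(62°))
Δλ = 2.4263 × (1 - cos(62°))
Δλ = 2.4263 × 0.5305
Δλ = 1.2872 pm

Percentage change:
(Δλ/λ₀) × 100 = (1.2872/1.3) × 100
= 99.0174%

(Intermediate values are shown rounded; full precision is carried through to the final answer.)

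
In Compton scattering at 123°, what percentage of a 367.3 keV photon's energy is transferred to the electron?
0.5261 (or 52.61%)

Calculate initial and final photon energies:

Initial: E₀ = 367.3 keV → λ₀ = 3.3756 pm
Compton shift: Δλ = 3.7478 pm
Final wavelength: λ' = 7.1233 pm
Final energy: E' = 174.0537 keV

Fractional energy loss:
(E₀ - E')/E₀ = (367.3000 - 174.0537)/367.3000
= 193.2463/367.3000
= 0.5261
= 52.61%

(Intermediate values are shown rounded; full precision is carried through to the final answer.)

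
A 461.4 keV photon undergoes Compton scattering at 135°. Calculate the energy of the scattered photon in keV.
181.5527 keV

First convert energy to wavelength:
λ = hc/E, with hc ≈ 1239.842 keV·pm (i.e. 1239.842 eV·nm)

For E = 461.4 keV = 461400 eV:
λ = 1239.842 keV·pm / 461.4 keV
λ = 2.6871 pm

Calculate the Compton shift:
Δλ = λ_C(1 - cos(135°)) = 2.4263 × 1.7071
Δλ = 4.1420 pm

Final wavelength:
λ' = 2.6871 + 4.1420 = 6.8291 pm

Final energy:
E' = hc/λ' = 1239.842 / 6.8291 = 181.5527 keV

(Intermediate values are shown rounded; full precision is carried through to the final answer.)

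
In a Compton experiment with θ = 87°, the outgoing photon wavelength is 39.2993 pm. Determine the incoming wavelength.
37.0000 pm

From λ' = λ + Δλ, we have λ = λ' - Δλ

First calculate the Compton shift:
Δλ = λ_C(1 - cos θ)
Δλ = 2.4263 × (1 - cos(87°))
Δλ = 2.4263 × 0.9477
Δλ = 2.2993 pm

Initial wavelength:
λ = λ' - Δλ
λ = 39.2993 - 2.2993
λ = 37.0000 pm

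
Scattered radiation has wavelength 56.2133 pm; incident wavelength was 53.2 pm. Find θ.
104.00°

First find the wavelength shift:
Δλ = λ' - λ = 56.2133 - 53.2 = 3.0133 pm

Using Δλ = λ_C(1 - cos θ), with λ_C = h/(m_e·c) ≈ 2.42631024 pm:
cos θ = 1 - Δλ/λ_C
cos θ = 1 - 3.0133/2.42631024
cos θ = -0.241927

θ = arccos(-0.241927)
θ = 104.00°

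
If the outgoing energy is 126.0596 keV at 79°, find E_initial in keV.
157.5000 keV

Convert final energy to wavelength (hc ≈ 1239.842 keV·pm):
λ' = hc/E' = 1239.842 / 126.0596 = 9.8354 pm

Calculate the Compton shift:
Δλ = λ_C(1 - cos(79°))
Δλ = 2.4263 × (1 - cos(79°))
Δλ = 1.9633 pm

Initial wavelength:
λ = λ' - Δλ = 9.8354 - 1.9633 = 7.8720 pm

Initial energy:
E = hc/λ = 1239.842 / 7.8720 = 157.5000 keV

(Intermediate values are shown rounded; full precision is carried through to the final answer.)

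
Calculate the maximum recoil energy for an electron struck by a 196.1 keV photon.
85.1534 keV

Maximum energy transfer occurs at θ = 180° (backscattering).

Initial photon: E₀ = 196.1 keV → λ₀ = 6.3225 pm

Maximum Compton shift (at 180°):
Δλ_max = 2λ_C = 2 × 2.4263 = 4.8526 pm

Final wavelength:
λ' = 6.3225 + 4.8526 = 11.1751 pm

Minimum photon energy (maximum energy to electron):
E'_min = hc/λ' = 110.9466 keV

Maximum electron kinetic energy:
K_max = E₀ - E'_min = 196.1000 - 110.9466 = 85.1534 keV

(Intermediate values are shown rounded; full precision is carried through to the final answer.)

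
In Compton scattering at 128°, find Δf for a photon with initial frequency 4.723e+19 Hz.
1.803e+19 Hz (decrease)

Convert frequency to wavelength (c = 299792458 m/s):
λ₀ = c/f₀ = 299792458/4.723e+19 = 6.3475007e-12 m = 6.3475 pm

Calculate Compton shift:
Δλ = λ_C(1 - cos(128°)) = 3.9201 pm

Final wavelength:
λ' = λ₀ + Δλ = 6.3475 + 3.9201 = 10.2676 pm

Final frequency:
f' = c/λ' = 299792458/1.0267597e-11 = 2.9197919e+19 Hz

Frequency shift (decrease):
Δf = f₀ - f' = 4.723e+19 - 2.9197919e+19 = 1.803e+19 Hz

(Intermediate values are shown rounded; full precision is carried through to the final answer.)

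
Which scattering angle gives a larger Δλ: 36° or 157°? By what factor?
157° produces the larger shift by a factor of 10.056

Calculate both shifts using Δλ = λ_C(1 - cos θ):

For θ₁ = 36°:
Δλ₁ = 2.4263 × (1 - cos(36°))
Δλ₁ = 2.4263 × 0.1910
Δλ₁ = 0.4634 pm

For θ₂ = 157°:
Δλ₂ = 2.4263 × (1 - cos(157°))
Δλ₂ = 2.4263 × 1.9205
Δλ₂ = 4.6597 pm

The 157° angle produces the larger shift.
Ratio: 4.6597/0.4634 = 10.056

(Intermediate values are shown rounded; full precision is carried through to the final answer.)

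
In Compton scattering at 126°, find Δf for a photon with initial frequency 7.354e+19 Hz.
3.573e+19 Hz (decrease)

Convert frequency to wavelength (c = 299792458 m/s):
λ₀ = c/f₀ = 299792458/7.354e+19 = 4.0765904e-12 m = 4.0766 pm

Calculate Compton shift:
Δλ = λ_C(1 - cos(126°)) = 3.8525 pm

Final wavelength:
λ' = λ₀ + Δλ = 4.0766 + 3.8525 = 7.9291 pm

Final frequency:
f' = c/λ' = 299792458/7.9290500e-12 = 3.7809379e+19 Hz

Frequency shift (decrease):
Δf = f₀ - f' = 7.354e+19 - 3.7809379e+19 = 3.573e+19 Hz

(Intermediate values are shown rounded; full precision is carried through to the final answer.)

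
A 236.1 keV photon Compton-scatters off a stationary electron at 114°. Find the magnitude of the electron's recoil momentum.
1.7210e-22 kg·m/s

The electron is initially at rest, so by conservation of momentum:
p⃗_e = p⃗₀ − p⃗'  (incident photon momentum minus scattered photon momentum)

Photon momentum magnitudes (p = h/λ = E/c):
λ₀ = hc/E₀ = 5.2513 pm → p₀ = h/λ₀ = 1.2618e-22 kg·m/s
Δλ = λ_C(1 − cos 114°) = 3.4132 pm
λ' = 8.6645 pm → p' = h/λ' = 7.6474e-23 kg·m/s

The scattered photon makes angle θ = 114° with the incident direction, so by the law of cosines:
|p⃗_e|² = p₀² + p'² − 2p₀p'cos θ
|p⃗_e|² = (1.2618e-22)² + (7.6474e-23)² − 2·1.2618e-22·7.6474e-23·cos(114°)
|p⃗_e| = 1.7210e-22 kg·m/s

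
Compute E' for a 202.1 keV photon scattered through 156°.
115.0383 keV

First convert energy to wavelength:
λ = hc/E, with hc ≈ 1239.842 keV·pm (i.e. 1239.842 eV·nm)

For E = 202.1 keV = 202100 eV:
λ = 1239.842 keV·pm / 202.1 keV
λ = 6.1348 pm

Calculate the Compton shift:
Δλ = λ_C(1 - cos(156°)) = 2.4263 × 1.9135
Δλ = 4.6429 pm

Final wavelength:
λ' = 6.1348 + 4.6429 = 10.7776 pm

Final energy:
E' = hc/λ' = 1239.842 / 10.7776 = 115.0383 keV

(Intermediate values are shown rounded; full precision is carried through to the final answer.)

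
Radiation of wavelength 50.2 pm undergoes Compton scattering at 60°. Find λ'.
51.4132 pm

Using the Compton formula: λ' = λ + λ_C(1 − cos θ)

For θ = 60°, cos θ = 1/2 (exact) = 0.5000, so:
1 − cos 60° = 1 − (1/2) = 0.5000

Δλ = λ_C × 0.5000 = 2.4263 × 0.5000 = 1.2132 pm

λ' = 50.2 + 1.2132 = 51.4132 pm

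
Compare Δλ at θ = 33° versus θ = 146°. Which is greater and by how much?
146° produces the larger shift by a factor of 11.337

Calculate both shifts using Δλ = λ_C(1 - cos θ):

For θ₁ = 33°:
Δλ₁ = 2.4263 × (1 - cos(33°))
Δλ₁ = 2.4263 × 0.1613
Δλ₁ = 0.3914 pm

For θ₂ = 146°:
Δλ₂ = 2.4263 × (1 - cos(146°))
Δλ₂ = 2.4263 × 1.8290
Δλ₂ = 4.4378 pm

The 146° angle produces the larger shift.
Ratio: 4.4378/0.3914 = 11.337

(Intermediate values are shown rounded; full precision is carried through to the final answer.)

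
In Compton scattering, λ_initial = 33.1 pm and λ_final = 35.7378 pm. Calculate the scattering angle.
95.00°

First find the wavelength shift:
Δλ = λ' - λ = 35.7378 - 33.1 = 2.6378 pm

Using Δλ = λ_C(1 - cos θ), with λ_C = h/(m_e·c) ≈ 2.42631024 pm:
cos θ = 1 - Δλ/λ_C
cos θ = 1 - 2.6378/2.42631024
cos θ = -0.087165

θ = arccos(-0.087165)
θ = 95.00°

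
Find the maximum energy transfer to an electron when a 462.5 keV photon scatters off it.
297.9198 keV

Maximum energy transfer occurs at θ = 180° (backscattering).

Initial photon: E₀ = 462.5 keV → λ₀ = 2.6807 pm

Maximum Compton shift (at 180°):
Δλ_max = 2λ_C = 2 × 2.4263 = 4.8526 pm

Final wavelength:
λ' = 2.6807 + 4.8526 = 7.5334 pm

Minimum photon energy (maximum energy to electron):
E'_min = hc/λ' = 164.5802 keV

Maximum electron kinetic energy:
K_max = E₀ - E'_min = 462.5000 - 164.5802 = 297.9198 keV

(Intermediate values are shown rounded; full precision is carried through to the final answer.)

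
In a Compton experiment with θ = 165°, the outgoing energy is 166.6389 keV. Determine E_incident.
464.3002 keV

Convert final energy to wavelength (hc ≈ 1239.842 keV·pm):
λ' = hc/E' = 1239.842 / 166.6389 = 7.4403 pm

Calculate the Compton shift:
Δλ = λ_C(1 - cos(165°))
Δλ = 2.4263 × (1 - cos(165°))
Δλ = 4.7699 pm

Initial wavelength:
λ = λ' - Δλ = 7.4403 - 4.7699 = 2.6703 pm

Initial energy:
E = hc/λ = 1239.842 / 2.6703 = 464.3002 keV

(Intermediate values are shown rounded; full precision is carried through to the final answer.)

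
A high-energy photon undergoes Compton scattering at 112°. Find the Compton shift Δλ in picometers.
3.3352 pm

Using the Compton scattering formula:
Δλ = λ_C(1 - cos θ)

where λ_C = h/(m_e·c) ≈ 2.4263 pm is the Compton wavelength of an electron.

For θ = 112°:
cos(112°) = -0.3746
1 - cos(112°) = 1.3746

Δλ = 2.4263 × 1.3746
Δλ = 3.3352 pm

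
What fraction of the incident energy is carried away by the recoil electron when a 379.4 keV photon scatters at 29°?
0.0852 (or 8.52%)

Calculate initial and final photon energies:

Initial: E₀ = 379.4 keV → λ₀ = 3.2679 pm
Compton shift: Δλ = 0.3042 pm
Final wavelength: λ' = 3.5721 pm
Final energy: E' = 347.0892 keV

Fractional energy loss:
(E₀ - E')/E₀ = (379.4000 - 347.0892)/379.4000
= 32.3108/379.4000
= 0.0852
= 8.52%

(Intermediate values are shown rounded; full precision is carried through to the final answer.)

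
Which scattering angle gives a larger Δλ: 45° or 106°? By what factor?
106° produces the larger shift by a factor of 4.355

Calculate both shifts using Δλ = λ_C(1 - cos θ):

For θ₁ = 45°:
Δλ₁ = 2.4263 × (1 - cos(45°))
Δλ₁ = 2.4263 × 0.2929
Δλ₁ = 0.7106 pm

For θ₂ = 106°:
Δλ₂ = 2.4263 × (1 - cos(106°))
Δλ₂ = 2.4263 × 1.2756
Δλ₂ = 3.0951 pm

The 106° angle produces the larger shift.
Ratio: 3.0951/0.7106 = 4.355

(Intermediate values are shown rounded; full precision is carried through to the final answer.)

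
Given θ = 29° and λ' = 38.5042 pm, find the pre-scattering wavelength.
38.2000 pm

From λ' = λ + Δλ, we have λ = λ' - Δλ

First calculate the Compton shift:
Δλ = λ_C(1 - cos θ)
Δλ = 2.4263 × (1 - cos(29°))
Δλ = 2.4263 × 0.1254
Δλ = 0.3042 pm

Initial wavelength:
λ = λ' - Δλ
λ = 38.5042 - 0.3042
λ = 38.2000 pm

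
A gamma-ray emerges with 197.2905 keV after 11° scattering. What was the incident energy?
198.7000 keV

Convert final energy to wavelength (hc ≈ 1239.842 keV·pm):
λ' = hc/E' = 1239.842 / 197.2905 = 6.2843 pm

Calculate the Compton shift:
Δλ = λ_C(1 - cos(11°))
Δλ = 2.4263 × (1 - cos(11°))
Δλ = 0.0446 pm

Initial wavelength:
λ = λ' - Δλ = 6.2843 - 0.0446 = 6.2398 pm

Initial energy:
E = hc/λ = 1239.842 / 6.2398 = 198.7000 keV

(Intermediate values are shown rounded; full precision is carried through to the final answer.)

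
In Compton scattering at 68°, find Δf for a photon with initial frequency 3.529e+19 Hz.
5.348e+18 Hz (decrease)

Convert frequency to wavelength (c = 299792458 m/s):
λ₀ = c/f₀ = 299792458/3.529e+19 = 8.4951107e-12 m = 8.4951 pm

Calculate Compton shift:
Δλ = λ_C(1 - cos(68°)) = 1.5174 pm

Final wavelength:
λ' = λ₀ + Δλ = 8.4951 + 1.5174 = 10.0125 pm

Final frequency:
f' = c/λ' = 299792458/1.0012509e-11 = 2.9941791e+19 Hz

Frequency shift (decrease):
Δf = f₀ - f' = 3.529e+19 - 2.9941791e+19 = 5.348e+18 Hz

(Intermediate values are shown rounded; full precision is carried through to the final answer.)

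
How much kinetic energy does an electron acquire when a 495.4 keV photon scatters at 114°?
285.8217 keV

By energy conservation: K_e = E_initial - E_final

First find the scattered photon energy:
Initial wavelength: λ = hc/E = 2.5027 pm
Compton shift: Δλ = λ_C(1 - cos(114°)) = 3.4132 pm
Final wavelength: λ' = 2.5027 + 3.4132 = 5.9159 pm
Final photon energy: E' = hc/λ' = 209.5783 keV

Electron kinetic energy:
K_e = E - E' = 495.4000 - 209.5783 = 285.8217 keV

(Intermediate values are shown rounded; full precision is carried through to the final answer.)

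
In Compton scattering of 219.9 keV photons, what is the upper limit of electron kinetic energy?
101.7166 keV

Maximum energy transfer occurs at θ = 180° (backscattering).

Initial photon: E₀ = 219.9 keV → λ₀ = 5.6382 pm

Maximum Compton shift (at 180°):
Δλ_max = 2λ_C = 2 × 2.4263 = 4.8526 pm

Final wavelength:
λ' = 5.6382 + 4.8526 = 10.4908 pm

Minimum photon energy (maximum energy to electron):
E'_min = hc/λ' = 118.1834 keV

Maximum electron kinetic energy:
K_max = E₀ - E'_min = 219.9000 - 118.1834 = 101.7166 keV

(Intermediate values are shown rounded; full precision is carried through to the final answer.)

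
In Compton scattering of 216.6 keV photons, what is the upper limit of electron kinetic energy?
99.3764 keV

Maximum energy transfer occurs at θ = 180° (backscattering).

Initial photon: E₀ = 216.6 keV → λ₀ = 5.7241 pm

Maximum Compton shift (at 180°):
Δλ_max = 2λ_C = 2 × 2.4263 = 4.8526 pm

Final wavelength:
λ' = 5.7241 + 4.8526 = 10.5767 pm

Minimum photon energy (maximum energy to electron):
E'_min = hc/λ' = 117.2236 keV

Maximum electron kinetic energy:
K_max = E₀ - E'_min = 216.6000 - 117.2236 = 99.3764 keV

(Intermediate values are shown rounded; full precision is carried through to the final answer.)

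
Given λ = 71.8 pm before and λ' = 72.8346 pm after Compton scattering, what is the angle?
55.00°

First find the wavelength shift:
Δλ = λ' - λ = 72.8346 - 71.8 = 1.0346 pm

Using Δλ = λ_C(1 - cos θ), with λ_C = h/(m_e·c) ≈ 2.42631024 pm:
cos θ = 1 - Δλ/λ_C
cos θ = 1 - 1.0346/2.42631024
cos θ = 0.573591

θ = arccos(0.573591)
θ = 55.00°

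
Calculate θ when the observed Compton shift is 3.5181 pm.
116.74°

From the Compton formula Δλ = λ_C(1 - cos θ), we can solve for θ:

cos θ = 1 - Δλ/λ_C

Given:
- Δλ = 3.5181 pm
- λ_C = h/(m_e·c) ≈ 2.42631024 pm

cos θ = 1 - 3.5181/2.42631024
cos θ = 1 - 1.449979
cos θ = -0.449979

θ = arccos(-0.449979)
θ = 116.74°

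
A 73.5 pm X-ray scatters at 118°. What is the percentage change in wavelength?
4.8509%

Calculate the Compton shift:
Δλ = λ_C(1 - cos(118°))
Δλ = 2.4263 × (1 - cos(118°))
Δλ = 2.4263 × 1.4695
Δλ = 3.5654 pm

Percentage change:
(Δλ/λ₀) × 100 = (3.5654/73.5) × 100
= 4.8509%

(Intermediate values are shown rounded; full precision is carried through to the final answer.)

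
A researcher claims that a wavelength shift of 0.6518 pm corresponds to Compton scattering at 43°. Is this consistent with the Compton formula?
Yes, consistent

Calculate the expected shift for θ = 43°:

Δλ_expected = λ_C(1 - cos(43°))
Δλ_expected = 2.4263 × (1 - cos(43°))
Δλ_expected = 2.4263 × 0.2686
Δλ_expected = 0.6518 pm

Given shift: 0.6518 pm
Expected shift: 0.6518 pm
Difference: 0.0000 pm

The values match. This is consistent with Compton scattering at the stated angle.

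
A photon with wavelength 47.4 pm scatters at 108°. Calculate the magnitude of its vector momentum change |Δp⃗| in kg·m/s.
2.1914e-23 kg·m/s

Photon momentum magnitude is p = h/λ.

Initial momentum:
p₀ = h/λ = 6.6261e-34/4.7400e-11 = 1.3979e-23 kg·m/s

After scattering:
λ' = λ + Δλ = 47.4 + 3.1761 = 50.5761 pm
p' = h/λ' = 6.6261e-34/5.0576e-11 = 1.3101e-23 kg·m/s

Momentum is a vector; the scattered photon's direction makes angle θ = 108° with the incident direction. The magnitude of the vector change Δp⃗ = p⃗₀ − p⃗' is found from the law of cosines:
|Δp⃗|² = p₀² + p'² − 2p₀p'cos θ
|Δp⃗|² = (1.3979e-23)² + (1.3101e-23)² − 2·1.3979e-23·1.3101e-23·cos(108°)
|Δp⃗| = 2.1914e-23 kg·m/s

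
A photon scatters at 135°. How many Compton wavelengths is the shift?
1.7071 λ_C

The Compton shift formula is:
Δλ = λ_C(1 - cos θ)

Dividing both sides by λ_C:
Δλ/λ_C = 1 - cos θ

For θ = 135°:
Δλ/λ_C = 1 - cos(135°)
Δλ/λ_C = 1 - -0.7071
Δλ/λ_C = 1.7071

This means the shift is 1.7071 × λ_C = 4.1420 pm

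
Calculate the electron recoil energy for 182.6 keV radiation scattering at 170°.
75.7695 keV

By energy conservation: K_e = E_initial - E_final

First find the scattered photon energy:
Initial wavelength: λ = hc/E = 6.7899 pm
Compton shift: Δλ = λ_C(1 - cos(170°)) = 4.8158 pm
Final wavelength: λ' = 6.7899 + 4.8158 = 11.6057 pm
Final photon energy: E' = hc/λ' = 106.8305 keV

Electron kinetic energy:
K_e = E - E' = 182.6000 - 106.8305 = 75.7695 keV

(Intermediate values are shown rounded; full precision is carried through to the final answer.)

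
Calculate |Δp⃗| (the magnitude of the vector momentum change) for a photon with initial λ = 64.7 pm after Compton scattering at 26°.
4.5990e-24 kg·m/s

Photon momentum magnitude is p = h/λ.

Initial momentum:
p₀ = h/λ = 6.6261e-34/6.4700e-11 = 1.0241e-23 kg·m/s

After scattering:
λ' = λ + Δλ = 64.7 + 0.2456 = 64.9456 pm
p' = h/λ' = 6.6261e-34/6.4946e-11 = 1.0202e-23 kg·m/s

Momentum is a vector; the scattered photon's direction makes angle θ = 26° with the incident direction. The magnitude of the vector change Δp⃗ = p⃗₀ − p⃗' is found from the law of cosines:
|Δp⃗|² = p₀² + p'² − 2p₀p'cos θ
|Δp⃗|² = (1.0241e-23)² + (1.0202e-23)² − 2·1.0241e-23·1.0202e-23·cos(26°)
|Δp⃗| = 4.5990e-24 kg·m/s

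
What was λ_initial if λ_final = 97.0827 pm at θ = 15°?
97.0000 pm

From λ' = λ + Δλ, we have λ = λ' - Δλ

First calculate the Compton shift:
Δλ = λ_C(1 - cos θ)
Δλ = 2.4263 × (1 - cos(15°))
Δλ = 2.4263 × 0.0341
Δλ = 0.0827 pm

Initial wavelength:
λ = λ' - Δλ
λ = 97.0827 - 0.0827
λ = 97.0000 pm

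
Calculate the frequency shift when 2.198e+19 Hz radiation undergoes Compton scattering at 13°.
9.976e+16 Hz (decrease)

Convert frequency to wavelength (c = 299792458 m/s):
λ₀ = c/f₀ = 299792458/2.198e+19 = 1.3639329e-11 m = 13.6393 pm

Calculate Compton shift:
Δλ = λ_C(1 - cos(13°)) = 0.0622 pm

Final wavelength:
λ' = λ₀ + Δλ = 13.6393 + 0.0622 = 13.7015 pm

Final frequency:
f' = c/λ' = 299792458/1.3701515e-11 = 2.1880241e+19 Hz

Frequency shift (decrease):
Δf = f₀ - f' = 2.198e+19 - 2.1880241e+19 = 9.976e+16 Hz

(Intermediate values are shown rounded; full precision is carried through to the final answer.)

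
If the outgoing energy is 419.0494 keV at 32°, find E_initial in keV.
478.7000 keV

Convert final energy to wavelength (hc ≈ 1239.842 keV·pm):
λ' = hc/E' = 1239.842 / 419.0494 = 2.9587 pm

Calculate the Compton shift:
Δλ = λ_C(1 - cos(32°))
Δλ = 2.4263 × (1 - cos(32°))
Δλ = 0.3687 pm

Initial wavelength:
λ = λ' - Δλ = 2.9587 - 0.3687 = 2.5900 pm

Initial energy:
E = hc/λ = 1239.842 / 2.5900 = 478.7000 keV

(Intermediate values are shown rounded; full precision is carried through to the final answer.)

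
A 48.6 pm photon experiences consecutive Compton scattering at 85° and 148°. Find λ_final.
55.2988 pm

Apply Compton shift twice:

First scattering at θ₁ = 85°:
Δλ₁ = λ_C(1 - cos(85°))
Δλ₁ = 2.4263 × 0.9128
Δλ₁ = 2.2148 pm

After first scattering:
λ₁ = 48.6 + 2.2148 = 50.8148 pm

Second scattering at θ₂ = 148°:
Δλ₂ = λ_C(1 - cos(148°))
Δλ₂ = 2.4263 × 1.8480
Δλ₂ = 4.4839 pm

Final wavelength:
λ₂ = 50.8148 + 4.4839 = 55.2988 pm

Total shift: Δλ_total = 2.2148 + 4.4839 = 6.6988 pm

(Intermediate values are shown rounded; full precision is carried through to the final answer.)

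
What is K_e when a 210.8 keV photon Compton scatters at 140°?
88.8472 keV

By energy conservation: K_e = E_initial - E_final

First find the scattered photon energy:
Initial wavelength: λ = hc/E = 5.8816 pm
Compton shift: Δλ = λ_C(1 - cos(140°)) = 4.2850 pm
Final wavelength: λ' = 5.8816 + 4.2850 = 10.1666 pm
Final photon energy: E' = hc/λ' = 121.9528 keV

Electron kinetic energy:
K_e = E - E' = 210.8000 - 121.9528 = 88.8472 keV

(Intermediate values are shown rounded; full precision is carried through to the final answer.)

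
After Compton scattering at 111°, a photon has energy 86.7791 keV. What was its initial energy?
112.7999 keV

Convert final energy to wavelength (hc ≈ 1239.842 keV·pm):
λ' = hc/E' = 1239.842 / 86.7791 = 14.2873 pm

Calculate the Compton shift:
Δλ = λ_C(1 - cos(111°))
Δλ = 2.4263 × (1 - cos(111°))
Δλ = 3.2958 pm

Initial wavelength:
λ = λ' - Δλ = 14.2873 - 3.2958 = 10.9915 pm

Initial energy:
E = hc/λ = 1239.842 / 10.9915 = 112.7999 keV

(Intermediate values are shown rounded; full precision is carried through to the final answer.)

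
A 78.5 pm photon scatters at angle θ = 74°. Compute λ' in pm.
80.2575 pm

Using the Compton scattering formula:
λ' = λ + Δλ = λ + λ_C(1 - cos θ)

Given:
- Initial wavelength λ = 78.5 pm
- Scattering angle θ = 74°
- Compton wavelength λ_C ≈ 2.4263 pm

Calculate the shift:
Δλ = 2.4263 × (1 - cos(74°))
Δλ = 2.4263 × 0.7244
Δλ = 1.7575 pm

Final wavelength:
λ' = 78.5 + 1.7575 = 80.2575 pm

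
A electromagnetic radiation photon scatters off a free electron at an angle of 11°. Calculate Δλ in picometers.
0.0446 pm

Using the Compton scattering formula:
Δλ = λ_C(1 - cos θ)

where λ_C = h/(m_e·c) ≈ 2.4263 pm is the Compton wavelength of an electron.

For θ = 11°:
cos(11°) = 0.9816
1 - cos(11°) = 0.0184

Δλ = 2.4263 × 0.0184
Δλ = 0.0446 pm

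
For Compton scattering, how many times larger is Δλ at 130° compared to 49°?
130° produces the larger shift by a factor of 4.776

Calculate both shifts using Δλ = λ_C(1 - cos θ):

For θ₁ = 49°:
Δλ₁ = 2.4263 × (1 - cos(49°))
Δλ₁ = 2.4263 × 0.3439
Δλ₁ = 0.8345 pm

For θ₂ = 130°:
Δλ₂ = 2.4263 × (1 - cos(130°))
Δλ₂ = 2.4263 × 1.6428
Δλ₂ = 3.9859 pm

The 130° angle produces the larger shift.
Ratio: 3.9859/0.8345 = 4.776

(Intermediate values are shown rounded; full precision is carried through to the final answer.)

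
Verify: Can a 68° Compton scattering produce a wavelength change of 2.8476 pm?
No, inconsistent

Calculate the expected shift for θ = 68°:

Δλ_expected = λ_C(1 - cos(68°))
Δλ_expected = 2.4263 × (1 - cos(68°))
Δλ_expected = 2.4263 × 0.6254
Δλ_expected = 1.5174 pm

Given shift: 2.8476 pm
Expected shift: 1.5174 pm
Difference: 1.3302 pm

The values do not match. The given shift corresponds to θ ≈ 100.0°, not 68°.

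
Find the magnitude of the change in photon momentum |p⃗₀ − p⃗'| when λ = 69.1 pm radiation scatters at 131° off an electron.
1.6973e-23 kg·m/s

Photon momentum magnitude is p = h/λ.

Initial momentum:
p₀ = h/λ = 6.6261e-34/6.9100e-11 = 9.5891e-24 kg·m/s

After scattering:
λ' = λ + Δλ = 69.1 + 4.0181 = 73.1181 pm
p' = h/λ' = 6.6261e-34/7.3118e-11 = 9.0621e-24 kg·m/s

Momentum is a vector; the scattered photon's direction makes angle θ = 131° with the incident direction. The magnitude of the vector change Δp⃗ = p⃗₀ − p⃗' is found from the law of cosines:
|Δp⃗|² = p₀² + p'² − 2p₀p'cos θ
|Δp⃗|² = (9.5891e-24)² + (9.0621e-24)² − 2·9.5891e-24·9.0621e-24·cos(131°)
|Δp⃗| = 1.6973e-23 kg·m/s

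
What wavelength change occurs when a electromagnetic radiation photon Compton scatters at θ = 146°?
4.4378 pm

Using the Compton scattering formula:
Δλ = λ_C(1 - cos θ)

where λ_C = h/(m_e·c) ≈ 2.4263 pm is the Compton wavelength of an electron.

For θ = 146°:
cos(146°) = -0.8290
1 - cos(146°) = 1.8290

Δλ = 2.4263 × 1.8290
Δλ = 4.4378 pm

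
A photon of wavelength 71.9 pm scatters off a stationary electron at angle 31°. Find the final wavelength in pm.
72.2466 pm

Using the Compton scattering formula:
λ' = λ + Δλ = λ + λ_C(1 - cos θ)

Given:
- Initial wavelength λ = 71.9 pm
- Scattering angle θ = 31°
- Compton wavelength λ_C ≈ 2.4263 pm

Calculate the shift:
Δλ = 2.4263 × (1 - cos(31°))
Δλ = 2.4263 × 0.1428
Δλ = 0.3466 pm

Final wavelength:
λ' = 71.9 + 0.3466 = 72.2466 pm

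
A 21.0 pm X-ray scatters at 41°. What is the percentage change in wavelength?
2.8341%

Calculate the Compton shift:
Δλ = λ_C(1 - cos(41°))
Δλ = 2.4263 × (1 - cos(41°))
Δλ = 2.4263 × 0.2453
Δλ = 0.5952 pm

Percentage change:
(Δλ/λ₀) × 100 = (0.5952/21.0) × 100
= 2.8341%

(Intermediate values are shown rounded; full precision is carried through to the final answer.)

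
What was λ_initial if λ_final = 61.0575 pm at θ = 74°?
59.3000 pm

From λ' = λ + Δλ, we have λ = λ' - Δλ

First calculate the Compton shift:
Δλ = λ_C(1 - cos θ)
Δλ = 2.4263 × (1 - cos(74°))
Δλ = 2.4263 × 0.7244
Δλ = 1.7575 pm

Initial wavelength:
λ = λ' - Δλ
λ = 61.0575 - 1.7575
λ = 59.3000 pm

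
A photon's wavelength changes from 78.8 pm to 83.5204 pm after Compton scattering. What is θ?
161.00°

First find the wavelength shift:
Δλ = λ' - λ = 83.5204 - 78.8 = 4.7204 pm

Using Δλ = λ_C(1 - cos θ), with λ_C = h/(m_e·c) ≈ 2.42631024 pm:
cos θ = 1 - Δλ/λ_C
cos θ = 1 - 4.7204/2.42631024
cos θ = -0.945506

θ = arccos(-0.945506)
θ = 161.00°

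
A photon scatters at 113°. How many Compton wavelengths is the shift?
1.3907 λ_C

The Compton shift formula is:
Δλ = λ_C(1 - cos θ)

Dividing both sides by λ_C:
Δλ/λ_C = 1 - cos θ

For θ = 113°:
Δλ/λ_C = 1 - cos(113°)
Δλ/λ_C = 1 - -0.3907
Δλ/λ_C = 1.3907

This means the shift is 1.3907 × λ_C = 3.3743 pm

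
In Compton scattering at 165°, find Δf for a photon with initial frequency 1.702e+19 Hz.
3.627e+18 Hz (decrease)

Convert frequency to wavelength (c = 299792458 m/s):
λ₀ = c/f₀ = 299792458/1.702e+19 = 1.7614128e-11 m = 17.6141 pm

Calculate Compton shift:
Δλ = λ_C(1 - cos(165°)) = 4.7699 pm

Final wavelength:
λ' = λ₀ + Δλ = 17.6141 + 4.7699 = 22.3841 pm

Final frequency:
f' = c/λ' = 299792458/2.2384074e-11 = 1.3393114e+19 Hz

Frequency shift (decrease):
Δf = f₀ - f' = 1.702e+19 - 1.3393114e+19 = 3.627e+18 Hz

(Intermediate values are shown rounded; full precision is carried through to the final answer.)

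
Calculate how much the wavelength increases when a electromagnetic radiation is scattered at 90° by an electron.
2.4263 pm

Using the Compton scattering formula:
Δλ = λ_C(1 - cos θ)

where λ_C = h/(m_e·c) ≈ 2.4263 pm is the Compton wavelength of an electron.

For θ = 90°:
cos(90°) = 0.0000
1 - cos(90°) = 1.0000

Δλ = 2.4263 × 1.0000
Δλ = 2.4263 pm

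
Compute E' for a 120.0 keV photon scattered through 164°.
82.1596 keV

First convert energy to wavelength:
λ = hc/E, with hc ≈ 1239.842 keV·pm (i.e. 1239.842 eV·nm)

For E = 120.0 keV = 120000 eV:
λ = 1239.842 keV·pm / 120.0 keV
λ = 10.3320 pm

Calculate the Compton shift:
Δλ = λ_C(1 - cos(164°)) = 2.4263 × 1.9613
Δλ = 4.7586 pm

Final wavelength:
λ' = 10.3320 + 4.7586 = 15.0906 pm

Final energy:
E' = hc/λ' = 1239.842 / 15.0906 = 82.1596 keV

(Intermediate values are shown rounded; full precision is carried through to the final answer.)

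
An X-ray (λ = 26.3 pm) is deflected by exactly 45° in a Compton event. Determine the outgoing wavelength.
27.0106 pm

Using the Compton formula: λ' = λ + λ_C(1 − cos θ)

For θ = 45°, cos θ = √2/2 (exact) ≈ 0.7071, so:
1 − cos 45° = 1 − (√2/2) ≈ 0.2929

Δλ = λ_C × 0.2929 = 2.4263 × 0.2929 = 0.7106 pm

λ' = 26.3 + 0.7106 = 27.0106 pm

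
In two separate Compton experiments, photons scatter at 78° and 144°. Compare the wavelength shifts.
144° produces the larger shift by a factor of 2.284

Calculate both shifts using Δλ = λ_C(1 - cos θ):

For θ₁ = 78°:
Δλ₁ = 2.4263 × (1 - cos(78°))
Δλ₁ = 2.4263 × 0.7921
Δλ₁ = 1.9219 pm

For θ₂ = 144°:
Δλ₂ = 2.4263 × (1 - cos(144°))
Δλ₂ = 2.4263 × 1.8090
Δλ₂ = 4.3892 pm

The 144° angle produces the larger shift.
Ratio: 4.3892/1.9219 = 2.284

(Intermediate values are shown rounded; full precision is carried through to the final answer.)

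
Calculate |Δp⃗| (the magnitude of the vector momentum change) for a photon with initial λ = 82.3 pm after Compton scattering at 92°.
1.1413e-23 kg·m/s

Photon momentum magnitude is p = h/λ.

Initial momentum:
p₀ = h/λ = 6.6261e-34/8.2300e-11 = 8.0511e-24 kg·m/s

After scattering:
λ' = λ + Δλ = 82.3 + 2.5110 = 84.8110 pm
p' = h/λ' = 6.6261e-34/8.4811e-11 = 7.8127e-24 kg·m/s

Momentum is a vector; the scattered photon's direction makes angle θ = 92° with the incident direction. The magnitude of the vector change Δp⃗ = p⃗₀ − p⃗' is found from the law of cosines:
|Δp⃗|² = p₀² + p'² − 2p₀p'cos θ
|Δp⃗|² = (8.0511e-24)² + (7.8127e-24)² − 2·8.0511e-24·7.8127e-24·cos(92°)
|Δp⃗| = 1.1413e-23 kg·m/s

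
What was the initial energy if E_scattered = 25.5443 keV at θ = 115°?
27.5000 keV

Convert final energy to wavelength (hc ≈ 1239.842 keV·pm):
λ' = hc/E' = 1239.842 / 25.5443 = 48.5369 pm

Calculate the Compton shift:
Δλ = λ_C(1 - cos(115°))
Δλ = 2.4263 × (1 - cos(115°))
Δλ = 3.4517 pm

Initial wavelength:
λ = λ' - Δλ = 48.5369 - 3.4517 = 45.0852 pm

Initial energy:
E = hc/λ = 1239.842 / 45.0852 = 27.5000 keV

(Intermediate values are shown rounded; full precision is carried through to the final answer.)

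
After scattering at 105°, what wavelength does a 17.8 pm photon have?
20.8543 pm

Using the Compton scattering formula:
λ' = λ + Δλ = λ + λ_C(1 - cos θ)

Given:
- Initial wavelength λ = 17.8 pm
- Scattering angle θ = 105°
- Compton wavelength λ_C ≈ 2.4263 pm

Calculate the shift:
Δλ = 2.4263 × (1 - cos(105°))
Δλ = 2.4263 × 1.2588
Δλ = 3.0543 pm

Final wavelength:
λ' = 17.8 + 3.0543 = 20.8543 pm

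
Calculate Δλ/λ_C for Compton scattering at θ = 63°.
0.5460 λ_C

The Compton shift formula is:
Δλ = λ_C(1 - cos θ)

Dividing both sides by λ_C:
Δλ/λ_C = 1 - cos θ

For θ = 63°:
Δλ/λ_C = 1 - cos(63°)
Δλ/λ_C = 1 - 0.4540
Δλ/λ_C = 0.5460

This means the shift is 0.5460 × λ_C = 1.3248 pm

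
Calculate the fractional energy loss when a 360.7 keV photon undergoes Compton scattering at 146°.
0.5635 (or 56.35%)

Calculate initial and final photon energies:

Initial: E₀ = 360.7 keV → λ₀ = 3.4373 pm
Compton shift: Δλ = 4.4378 pm
Final wavelength: λ' = 7.8751 pm
Final energy: E' = 157.4376 keV

Fractional energy loss:
(E₀ - E')/E₀ = (360.7000 - 157.4376)/360.7000
= 203.2624/360.7000
= 0.5635
= 56.35%

(Intermediate values are shown rounded; full precision is carried through to the final answer.)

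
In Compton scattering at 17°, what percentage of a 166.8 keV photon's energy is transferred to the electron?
0.0141 (or 1.41%)

Calculate initial and final photon energies:

Initial: E₀ = 166.8 keV → λ₀ = 7.4331 pm
Compton shift: Δλ = 0.1060 pm
Final wavelength: λ' = 7.5391 pm
Final energy: E' = 164.4544 keV

Fractional energy loss:
(E₀ - E')/E₀ = (166.8000 - 164.4544)/166.8000
= 2.3456/166.8000
= 0.0141
= 1.41%

(Intermediate values are shown rounded; full precision is carried through to the final answer.)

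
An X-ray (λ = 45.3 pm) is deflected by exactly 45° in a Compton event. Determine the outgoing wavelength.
46.0106 pm

Using the Compton formula: λ' = λ + λ_C(1 − cos θ)

For θ = 45°, cos θ = √2/2 (exact) ≈ 0.7071, so:
1 − cos 45° = 1 − (√2/2) ≈ 0.2929

Δλ = λ_C × 0.2929 = 2.4263 × 0.2929 = 0.7106 pm

λ' = 45.3 + 0.7106 = 46.0106 pm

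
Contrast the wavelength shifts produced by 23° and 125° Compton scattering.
125° produces the larger shift by a factor of 19.795

Calculate both shifts using Δλ = λ_C(1 - cos θ):

For θ₁ = 23°:
Δλ₁ = 2.4263 × (1 - cos(23°))
Δλ₁ = 2.4263 × 0.0795
Δλ₁ = 0.1929 pm

For θ₂ = 125°:
Δλ₂ = 2.4263 × (1 - cos(125°))
Δλ₂ = 2.4263 × 1.5736
Δλ₂ = 3.8180 pm

The 125° angle produces the larger shift.
Ratio: 3.8180/0.1929 = 19.795

(Intermediate values are shown rounded; full precision is carried through to the final answer.)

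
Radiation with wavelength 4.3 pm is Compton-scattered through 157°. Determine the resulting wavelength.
8.9597 pm

Using the Compton scattering formula:
λ' = λ + Δλ = λ + λ_C(1 - cos θ)

Given:
- Initial wavelength λ = 4.3 pm
- Scattering angle θ = 157°
- Compton wavelength λ_C ≈ 2.4263 pm

Calculate the shift:
Δλ = 2.4263 × (1 - cos(157°))
Δλ = 2.4263 × 1.9205
Δλ = 4.6597 pm

Final wavelength:
λ' = 4.3 + 4.6597 = 8.9597 pm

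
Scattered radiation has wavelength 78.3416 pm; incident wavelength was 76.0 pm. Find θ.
88.00°

First find the wavelength shift:
Δλ = λ' - λ = 78.3416 - 76.0 = 2.3416 pm

Using Δλ = λ_C(1 - cos θ), with λ_C = h/(m_e·c) ≈ 2.42631024 pm:
cos θ = 1 - Δλ/λ_C
cos θ = 1 - 2.3416/2.42631024
cos θ = 0.034913

θ = arccos(0.034913)
θ = 88.00°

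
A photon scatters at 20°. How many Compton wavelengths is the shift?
0.0603 λ_C

The Compton shift formula is:
Δλ = λ_C(1 - cos θ)

Dividing both sides by λ_C:
Δλ/λ_C = 1 - cos θ

For θ = 20°:
Δλ/λ_C = 1 - cos(20°)
Δλ/λ_C = 1 - 0.9397
Δλ/λ_C = 0.0603

This means the shift is 0.0603 × λ_C = 0.1463 pm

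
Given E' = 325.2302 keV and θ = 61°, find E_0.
483.9000 keV

Convert final energy to wavelength (hc ≈ 1239.842 keV·pm):
λ' = hc/E' = 1239.842 / 325.2302 = 3.8122 pm

Calculate the Compton shift:
Δλ = λ_C(1 - cos(61°))
Δλ = 2.4263 × (1 - cos(61°))
Δλ = 1.2500 pm

Initial wavelength:
λ = λ' - Δλ = 3.8122 - 1.2500 = 2.5622 pm

Initial energy:
E = hc/λ = 1239.842 / 2.5622 = 483.9000 keV

(Intermediate values are shown rounded; full precision is carried through to the final answer.)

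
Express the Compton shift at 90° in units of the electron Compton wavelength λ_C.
1.0000 λ_C

The Compton shift formula is:
Δλ = λ_C(1 - cos θ)

Dividing both sides by λ_C:
Δλ/λ_C = 1 - cos θ

For θ = 90°:
Δλ/λ_C = 1 - cos(90°)
Δλ/λ_C = 1 - 0.0000
Δλ/λ_C = 1.0000

This means the shift is 1.0000 × λ_C = 2.4263 pm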